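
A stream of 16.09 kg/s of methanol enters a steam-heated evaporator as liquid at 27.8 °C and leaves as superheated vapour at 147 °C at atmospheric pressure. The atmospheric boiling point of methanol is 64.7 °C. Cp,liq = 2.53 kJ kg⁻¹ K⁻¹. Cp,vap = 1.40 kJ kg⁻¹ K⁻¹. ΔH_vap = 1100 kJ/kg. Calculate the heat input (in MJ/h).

Q = 75800 MJ/h

liquid 27.8→64.7 °C: 93.357 kJ/kg
vaporisation at 64.7 °C: 1100 kJ/kg
vapour 64.7→147 °C: 115.22 kJ/kg
Δh = 93.357 + 1100 + 115.22 = 1308.6 kJ/kg
Q = ṁ·Δh = 16.09 kg/s × 1308.6 kJ/kg = 21055 kJ/s
|Q| = 21055 kW = 75798 MJ/h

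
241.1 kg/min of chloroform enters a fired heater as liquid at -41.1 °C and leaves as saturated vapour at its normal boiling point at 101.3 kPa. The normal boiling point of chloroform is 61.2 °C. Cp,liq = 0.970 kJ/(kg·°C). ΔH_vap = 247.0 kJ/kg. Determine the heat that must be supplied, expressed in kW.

liquid -41.1→61.2 °C: 99.231 kJ/kg
vaporisation at 61.2 °C: 247 kJ/kg
Δh = 99.231 + 247 = 346.23 kJ/kg
Q = ṁ·Δh = 241.1 kg/min × 346.23 kJ/kg = 83476 kJ/min
|Q| = 1391.3 kW

Q = 1390 kW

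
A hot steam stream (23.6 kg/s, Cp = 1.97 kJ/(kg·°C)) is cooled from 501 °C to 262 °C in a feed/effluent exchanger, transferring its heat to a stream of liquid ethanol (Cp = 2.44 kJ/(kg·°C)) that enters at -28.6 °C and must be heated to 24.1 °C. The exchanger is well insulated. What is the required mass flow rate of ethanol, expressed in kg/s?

Heat released by hot stream: Q = 23.6 × 1.97 × (501 − 262) = 11112 kJ/s
Energy balance on cold side (adiabatic exchanger): Q = ṁ_c·Cp_c·(T_c,out − T_c,in)
ṁ_c = 11112 / [2.44 × (24.1 − -28.6)] = 86.412 kg/s

ṁ_c = 86.4 kg/s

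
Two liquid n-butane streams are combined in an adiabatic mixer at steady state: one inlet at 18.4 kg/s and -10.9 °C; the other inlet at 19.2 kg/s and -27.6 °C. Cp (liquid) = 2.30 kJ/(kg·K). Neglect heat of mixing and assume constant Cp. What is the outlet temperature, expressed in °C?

T_out = -19.4 °C

Adiabatic, steady state ⇒ Σ ṁᵢCp,ᵢ(T_out − Tᵢ) = 0
T_out = Σ ṁᵢCp,ᵢTᵢ / Σ ṁᵢCp,ᵢ
      = -1680.1 / 86.48 = -19.428 °C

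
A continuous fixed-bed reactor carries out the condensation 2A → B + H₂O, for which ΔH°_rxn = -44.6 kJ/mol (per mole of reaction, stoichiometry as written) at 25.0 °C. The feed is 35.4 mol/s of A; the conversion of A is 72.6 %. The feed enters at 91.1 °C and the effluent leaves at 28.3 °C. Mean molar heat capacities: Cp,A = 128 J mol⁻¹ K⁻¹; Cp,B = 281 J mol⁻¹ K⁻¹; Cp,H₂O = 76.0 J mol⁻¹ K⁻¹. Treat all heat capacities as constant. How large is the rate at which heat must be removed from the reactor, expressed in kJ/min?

Extent of reaction ξ = 0.726 × 35.4 / 2 = 12.85 mol/s
Reaction term: ξ·ΔH°_rxn = 12.85 × -44.6 = -573.12 kJ/s
Sensible, feed 91.1→25 °C: -299.51 kJ/s
Outlet flows (mol/s): A 9.6996, B 12.85, H₂O 12.85
Sensible, products 25→28.3 °C: 19.236 kJ/s
Q = ΔH = -853.4 kJ/s = -853.4 kW
Heat removed = 51204 kJ/min

Q_out = 51200 kJ/min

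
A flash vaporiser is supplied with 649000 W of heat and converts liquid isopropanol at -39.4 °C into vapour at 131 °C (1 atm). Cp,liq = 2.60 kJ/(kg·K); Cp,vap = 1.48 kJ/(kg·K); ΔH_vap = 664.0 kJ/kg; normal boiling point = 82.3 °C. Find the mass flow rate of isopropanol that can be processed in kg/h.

Δh = 2.60×(82.3−-39.4) + 664.0 + 1.48×(131−82.3) = 1052.5 kJ/kg
Q = 649000 W = 649 kJ/s = 2.3364e+06 kJ/h
ṁ = Q/Δh = 2.3364e+06 / 1052.5 = 2219.9 kg/h

ṁ = 2220 kg/h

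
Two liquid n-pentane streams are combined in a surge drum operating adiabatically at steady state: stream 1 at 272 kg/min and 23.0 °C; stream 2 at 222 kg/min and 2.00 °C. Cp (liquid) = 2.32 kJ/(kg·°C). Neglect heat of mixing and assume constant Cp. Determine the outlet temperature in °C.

Adiabatic, steady state ⇒ Σ ṁᵢCp,ᵢ(T_out − Tᵢ) = 0
T_out = Σ ṁᵢCp,ᵢTᵢ / Σ ṁᵢCp,ᵢ
      = 15544 / 1146.1 = 13.563 °C

T_out = 13.6 °C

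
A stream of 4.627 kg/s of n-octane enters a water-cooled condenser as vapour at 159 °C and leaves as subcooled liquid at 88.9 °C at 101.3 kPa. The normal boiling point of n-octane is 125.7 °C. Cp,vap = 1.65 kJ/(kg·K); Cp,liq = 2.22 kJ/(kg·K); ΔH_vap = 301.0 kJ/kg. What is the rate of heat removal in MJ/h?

Q_c = 7290 MJ/h

vapour 159→125.7 °C: -54.945 kJ/kg
condensation at 125.7 °C: -301 kJ/kg
liquid 125.7→88.9 °C: -81.696 kJ/kg
Δh = -54.945 + -301 + -81.696 = -437.64 kJ/kg
Q = ṁ·Δh = 4.627 kg/s × -437.64 kJ/kg = -2025 kJ/s
|Q| = 2025 kW = 7289.9 MJ/h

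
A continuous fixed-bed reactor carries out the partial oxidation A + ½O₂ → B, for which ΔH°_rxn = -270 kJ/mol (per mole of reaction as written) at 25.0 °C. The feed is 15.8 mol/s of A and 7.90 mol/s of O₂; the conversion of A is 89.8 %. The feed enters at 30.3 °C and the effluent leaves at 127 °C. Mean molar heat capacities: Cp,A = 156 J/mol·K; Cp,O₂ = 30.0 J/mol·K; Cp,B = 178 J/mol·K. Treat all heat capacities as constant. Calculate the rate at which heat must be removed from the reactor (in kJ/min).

Q_out = 214000 kJ/min

Extent of reaction ξ = 0.898 × 15.8 = 14.188 mol/s
Reaction term: ξ·ΔH°_rxn = 14.188 × -270 = -3830.9 kJ/s
Sensible, feed 30.3→25 °C: -14.32 kJ/s
Outlet flows (mol/s): A 1.6116, O₂ 0.8058, B 14.188
Sensible, products 25→127 °C: 285.71 kJ/s
Q = ΔH = -3559.5 kJ/s = -3559.5 kW
Heat removed = 213570 kJ/min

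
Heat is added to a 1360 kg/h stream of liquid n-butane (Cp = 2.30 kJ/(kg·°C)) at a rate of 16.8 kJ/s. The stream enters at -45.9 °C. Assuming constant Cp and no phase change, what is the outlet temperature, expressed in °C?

Q = 16.8 kJ/s = 60480 kJ/h
ΔT = Q/(ṁ·Cp) = 60480/(1360×2.30) = 19.335 K
T_out = -45.9 + 19.335 = -26.565 °C

T_out = -26.6 °C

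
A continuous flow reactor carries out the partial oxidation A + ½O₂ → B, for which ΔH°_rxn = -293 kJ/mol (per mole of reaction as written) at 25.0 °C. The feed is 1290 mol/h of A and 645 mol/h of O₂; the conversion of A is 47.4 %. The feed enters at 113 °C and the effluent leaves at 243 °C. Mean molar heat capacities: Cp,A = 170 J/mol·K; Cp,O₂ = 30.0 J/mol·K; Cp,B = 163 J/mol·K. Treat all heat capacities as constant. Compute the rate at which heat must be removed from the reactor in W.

Q_out = 42000 W

Extent of reaction ξ = 0.474 × 1290 = 611.46 mol/h
Reaction term: ξ·ΔH°_rxn = 611.46 × -293 = -179160 kJ/h
Sensible, feed 113→25 °C: -21001 kJ/h
Outlet flows (mol/h): A 678.54, O₂ 339.27, B 611.46
Sensible, products 25→243 °C: 49093 kJ/h
Q = ΔH = -151070 kJ/h = -41.963 kW
Heat removed = 41963 W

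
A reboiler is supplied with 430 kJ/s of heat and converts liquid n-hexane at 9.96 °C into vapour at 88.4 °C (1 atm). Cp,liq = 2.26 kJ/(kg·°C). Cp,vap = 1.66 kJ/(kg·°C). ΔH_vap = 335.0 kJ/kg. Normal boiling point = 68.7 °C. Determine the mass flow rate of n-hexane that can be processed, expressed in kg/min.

ṁ = 51.6 kg/min

Δh = 2.26×(68.7−9.96) + 335.0 + 1.66×(88.4−68.7) = 500.45 kJ/kg
Q = 430 kJ/s = 430 kJ/s = 25800 kJ/min
ṁ = Q/Δh = 25800 / 500.45 = 51.553 kg/min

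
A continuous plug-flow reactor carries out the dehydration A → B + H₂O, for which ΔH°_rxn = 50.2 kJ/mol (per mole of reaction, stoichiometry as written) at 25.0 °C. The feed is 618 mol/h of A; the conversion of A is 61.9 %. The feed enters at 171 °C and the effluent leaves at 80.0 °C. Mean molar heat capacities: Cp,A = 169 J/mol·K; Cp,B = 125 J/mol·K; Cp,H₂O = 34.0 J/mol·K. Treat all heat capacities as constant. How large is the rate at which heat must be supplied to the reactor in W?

Q_in = 2640 W

Extent of reaction ξ = 0.619 × 618 = 382.54 mol/h
Reaction term: ξ·ΔH°_rxn = 382.54 × 50.2 = 19204 kJ/h
Sensible, feed 171→25 °C: -15249 kJ/h
Outlet flows (mol/h): A 235.46, B 382.54, H₂O 382.54
Sensible, products 25→80.0 °C: 5533.9 kJ/h
Q = ΔH = 9489 kJ/h = 2.6358 kW
Heat supplied = 2635.8 W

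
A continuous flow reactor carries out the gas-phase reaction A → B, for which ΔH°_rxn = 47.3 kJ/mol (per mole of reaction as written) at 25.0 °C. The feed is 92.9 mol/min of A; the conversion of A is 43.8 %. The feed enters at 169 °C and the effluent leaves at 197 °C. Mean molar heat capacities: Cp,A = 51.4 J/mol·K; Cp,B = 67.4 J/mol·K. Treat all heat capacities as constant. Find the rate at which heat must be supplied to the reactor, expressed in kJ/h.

Q_in = 130000 kJ/h

Extent of reaction ξ = 0.438 × 92.9 = 40.69 mol/min
Reaction term: ξ·ΔH°_rxn = 40.69 × 47.3 = 1924.6 kJ/min
Sensible, feed 169→25 °C: -687.61 kJ/min
Outlet flows (mol/min): A 52.21, B 40.69
Sensible, products 25→197 °C: 933.29 kJ/min
Q = ΔH = 2170.3 kJ/min = 36.172 kW
Heat supplied = 130220 kJ/h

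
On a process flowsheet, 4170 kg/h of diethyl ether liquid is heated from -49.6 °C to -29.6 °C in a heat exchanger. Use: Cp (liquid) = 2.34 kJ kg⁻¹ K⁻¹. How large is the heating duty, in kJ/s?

Q = ṁ·Cp·ΔT = 4170 × 2.34 × (-29.6 − -49.6) = 195160 kJ/h
Converting: 195160 / 3600 s = 54.21 kW

Q = 54.2 kJ/s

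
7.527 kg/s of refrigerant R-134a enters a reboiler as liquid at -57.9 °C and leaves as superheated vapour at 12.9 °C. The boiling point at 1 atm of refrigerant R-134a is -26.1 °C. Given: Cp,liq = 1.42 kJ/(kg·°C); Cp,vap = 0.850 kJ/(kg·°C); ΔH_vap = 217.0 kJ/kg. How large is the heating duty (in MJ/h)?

Q = 8000 MJ/h

liquid -57.9→-26.1 °C: 45.156 kJ/kg
vaporisation at -26.1 °C: 217 kJ/kg
vapour -26.1→12.9 °C: 33.15 kJ/kg
Δh = 45.156 + 217 + 33.15 = 295.31 kJ/kg
Q = ṁ·Δh = 7.527 kg/s × 295.31 kJ/kg = 2222.8 kJ/s
|Q| = 2222.8 kW = 8002 MJ/h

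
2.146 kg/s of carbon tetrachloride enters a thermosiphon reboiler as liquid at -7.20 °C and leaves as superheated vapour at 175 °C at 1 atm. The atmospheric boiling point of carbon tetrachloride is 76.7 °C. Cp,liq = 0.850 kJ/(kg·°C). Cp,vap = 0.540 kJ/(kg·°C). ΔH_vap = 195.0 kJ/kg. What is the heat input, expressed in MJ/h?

liquid -7.20→76.7 °C: 71.315 kJ/kg
vaporisation at 76.7 °C: 195 kJ/kg
vapour 76.7→175 °C: 53.082 kJ/kg
Δh = 71.315 + 195 + 53.082 = 319.4 kJ/kg
Q = ṁ·Δh = 2.146 kg/s × 319.4 kJ/kg = 685.43 kJ/s
|Q| = 685.43 kW = 2467.5 MJ/h

Q = 2470 MJ/h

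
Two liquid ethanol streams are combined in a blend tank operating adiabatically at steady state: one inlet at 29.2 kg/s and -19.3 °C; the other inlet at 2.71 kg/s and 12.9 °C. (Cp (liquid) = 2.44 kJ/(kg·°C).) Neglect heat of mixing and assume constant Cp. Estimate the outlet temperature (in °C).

Energy balance with Q = 0: Σ ṁᵢCp,ᵢ(T_out − Tᵢ) = 0
Σ ṁᵢCp,ᵢTᵢ = 29.2×2.44×-19.3 + 2.71×2.44×12.9 = -1289.8
Σ ṁᵢCp,ᵢ = 29.2×2.44 + 2.71×2.44 = 77.86
T_out = -1289.8 / 77.86 = -16.565 °C

T_out = -16.6 °C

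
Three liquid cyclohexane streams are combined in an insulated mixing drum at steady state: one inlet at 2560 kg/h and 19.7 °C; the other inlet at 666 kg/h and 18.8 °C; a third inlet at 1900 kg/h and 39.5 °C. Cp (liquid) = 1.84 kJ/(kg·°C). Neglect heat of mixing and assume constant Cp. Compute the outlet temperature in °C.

T_out = 26.9 °C

Energy balance with Q = 0: Σ ṁᵢCp,ᵢ(T_out − Tᵢ) = 0
Σ ṁᵢCp,ᵢTᵢ = 2560×1.84×19.7 + 666×1.84×18.8 + 1900×1.84×39.5 = 253930
Σ ṁᵢCp,ᵢ = 2560×1.84 + 666×1.84 + 1900×1.84 = 9431.8
T_out = 253930 / 9431.8 = 26.922 °C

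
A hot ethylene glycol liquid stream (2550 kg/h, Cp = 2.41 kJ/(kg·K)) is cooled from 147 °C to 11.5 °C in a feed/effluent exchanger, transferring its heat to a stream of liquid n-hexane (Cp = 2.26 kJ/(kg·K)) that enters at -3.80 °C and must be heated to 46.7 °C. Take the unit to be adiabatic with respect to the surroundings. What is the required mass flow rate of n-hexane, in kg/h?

ṁ_c = 7300 kg/h

Heat released by hot stream: Q = 2550 × 2.41 × (147 − 11.5) = 832720 kJ/h
Energy balance on cold side (adiabatic exchanger): Q = ṁ_c·Cp_c·(T_c,out − T_c,in)
ṁ_c = 832720 / [2.26 × (46.7 − -3.80)] = 7296.2 kg/h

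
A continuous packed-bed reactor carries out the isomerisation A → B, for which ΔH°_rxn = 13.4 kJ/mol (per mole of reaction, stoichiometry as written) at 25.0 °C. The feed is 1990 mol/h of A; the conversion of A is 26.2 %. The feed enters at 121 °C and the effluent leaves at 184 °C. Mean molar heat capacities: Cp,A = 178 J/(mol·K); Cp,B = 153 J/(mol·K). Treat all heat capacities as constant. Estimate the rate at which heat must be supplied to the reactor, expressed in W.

Extent of reaction ξ = 0.262 × 1990 = 521.38 mol/h
Reaction term: ξ·ΔH°_rxn = 521.38 × 13.4 = 6986.5 kJ/h
Sensible, feed 121→25 °C: -34005 kJ/h
Outlet flows (mol/h): A 1468.6, B 521.38
Sensible, products 25→184 °C: 54248 kJ/h
Q = ΔH = 27230 kJ/h = 7.5639 kW
Heat supplied = 7563.9 W

Q_in = 7560 W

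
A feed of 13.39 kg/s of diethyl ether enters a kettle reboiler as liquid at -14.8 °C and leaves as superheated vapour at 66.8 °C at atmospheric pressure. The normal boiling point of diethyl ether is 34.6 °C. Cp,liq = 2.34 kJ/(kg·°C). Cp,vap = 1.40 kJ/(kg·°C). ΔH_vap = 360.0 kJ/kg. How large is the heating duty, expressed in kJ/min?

liquid -14.8→34.6 °C: 115.6 kJ/kg
vaporisation at 34.6 °C: 360 kJ/kg
vapour 34.6→66.8 °C: 45.08 kJ/kg
Δh = 115.6 + 360 + 45.08 = 520.68 kJ/kg
Q = ṁ·Δh = 13.39 kg/s × 520.68 kJ/kg = 6971.9 kJ/s
|Q| = 6971.9 kW = 418310 kJ/min

Q = 418000 kJ/min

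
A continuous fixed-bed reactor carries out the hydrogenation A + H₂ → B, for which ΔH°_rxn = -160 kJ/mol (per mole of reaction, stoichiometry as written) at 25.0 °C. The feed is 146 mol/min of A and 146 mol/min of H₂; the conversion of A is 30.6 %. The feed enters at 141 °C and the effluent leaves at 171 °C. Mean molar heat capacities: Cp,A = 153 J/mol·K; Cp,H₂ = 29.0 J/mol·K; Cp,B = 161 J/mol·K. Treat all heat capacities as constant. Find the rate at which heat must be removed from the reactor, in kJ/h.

Extent of reaction ξ = 0.306 × 146 = 44.676 mol/min
Reaction term: ξ·ΔH°_rxn = 44.676 × -160 = -7148.2 kJ/min
Sensible, feed 141→25 °C: -3082.4 kJ/min
Outlet flows (mol/min): A 101.32, H₂ 101.32, B 44.676
Sensible, products 25→171 °C: 3742.5 kJ/min
Q = ΔH = -6488 kJ/min = -108.13 kW
Heat removed = 389280 kJ/h

Q_out = 389000 kJ/h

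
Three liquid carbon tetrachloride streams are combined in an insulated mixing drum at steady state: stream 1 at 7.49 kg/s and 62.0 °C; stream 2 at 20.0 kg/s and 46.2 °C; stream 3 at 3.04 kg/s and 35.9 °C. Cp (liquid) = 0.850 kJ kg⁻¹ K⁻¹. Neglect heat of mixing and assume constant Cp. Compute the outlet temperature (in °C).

No heat crosses the boundary, so H_out = H_in.
Σ ṁᵢCp,ᵢTᵢ = 7.49×0.850×62.0 + 20.0×0.850×46.2 + 3.04×0.850×35.9 = 1272.9
Σ ṁᵢCp,ᵢ = 7.49×0.850 + 20.0×0.850 + 3.04×0.850 = 25.951
T_out = 1272.9 / 25.951 = 49.051 °C

T_out = 49.1 °C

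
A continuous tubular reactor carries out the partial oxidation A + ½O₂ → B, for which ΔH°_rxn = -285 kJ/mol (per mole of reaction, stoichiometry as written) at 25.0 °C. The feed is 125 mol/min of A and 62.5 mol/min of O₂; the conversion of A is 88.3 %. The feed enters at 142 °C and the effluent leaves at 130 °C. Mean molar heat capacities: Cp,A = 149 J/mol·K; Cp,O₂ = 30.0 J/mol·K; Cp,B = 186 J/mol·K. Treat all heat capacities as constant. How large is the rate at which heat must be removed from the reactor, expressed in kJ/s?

Q_out = 524 kJ/s

Extent of reaction ξ = 0.883 × 125 = 110.38 mol/min
Reaction term: ξ·ΔH°_rxn = 110.38 × -285 = -31457 kJ/min
Sensible, feed 142→25 °C: -2398.5 kJ/min
Outlet flows (mol/min): A 14.625, O₂ 7.3125, B 110.38
Sensible, products 25→130 °C: 2407.5 kJ/min
Q = ΔH = -31448 kJ/min = -524.13 kW
Heat removed = 524.13 kJ/s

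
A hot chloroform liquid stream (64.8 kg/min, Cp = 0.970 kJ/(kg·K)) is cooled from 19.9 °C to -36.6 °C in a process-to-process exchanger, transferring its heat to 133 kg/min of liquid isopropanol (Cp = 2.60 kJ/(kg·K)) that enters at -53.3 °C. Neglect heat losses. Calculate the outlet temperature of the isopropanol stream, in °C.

Heat released by hot stream: Q = 64.8 × 0.970 × (19.9 − -36.6) = 3551.4 kJ/min
Energy balance on cold side (adiabatic exchanger): Q = ṁ_c·Cp_c·(T_c,out − T_c,in)
T_c,out = -53.3 + 3551.4/(133 × 2.60) = -43.03 °C

T_c,out = -43.0 °C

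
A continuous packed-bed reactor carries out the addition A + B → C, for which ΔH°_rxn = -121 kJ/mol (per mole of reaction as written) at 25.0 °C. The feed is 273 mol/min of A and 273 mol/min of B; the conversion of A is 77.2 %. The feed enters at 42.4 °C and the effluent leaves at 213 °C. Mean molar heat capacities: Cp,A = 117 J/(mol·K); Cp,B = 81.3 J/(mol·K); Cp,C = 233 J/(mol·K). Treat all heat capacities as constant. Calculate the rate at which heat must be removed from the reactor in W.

Extent of reaction ξ = 0.772 × 273 = 210.76 mol/min
Reaction term: ξ·ΔH°_rxn = 210.76 × -121 = -25501 kJ/min
Sensible, feed 42.4→25 °C: -941.96 kJ/min
Outlet flows (mol/min): A 62.244, B 62.244, C 210.76
Sensible, products 25→213 °C: 11552 kJ/min
Q = ΔH = -14891 kJ/min = -248.18 kW
Heat removed = 248180 W

Q_out = 248000 W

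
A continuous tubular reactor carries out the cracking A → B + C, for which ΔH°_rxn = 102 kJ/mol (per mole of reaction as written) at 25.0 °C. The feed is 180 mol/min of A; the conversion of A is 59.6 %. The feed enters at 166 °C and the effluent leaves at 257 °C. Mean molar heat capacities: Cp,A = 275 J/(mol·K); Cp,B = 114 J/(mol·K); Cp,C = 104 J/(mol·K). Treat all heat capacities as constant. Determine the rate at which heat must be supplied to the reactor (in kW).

Q_in = 234 kW

Extent of reaction ξ = 0.596 × 180 = 107.28 mol/min
Reaction term: ξ·ΔH°_rxn = 107.28 × 102 = 10943 kJ/min
Sensible, feed 166→25 °C: -6979.5 kJ/min
Outlet flows (mol/min): A 72.72, B 107.28, C 107.28
Sensible, products 25→257 °C: 10065 kJ/min
Q = ΔH = 14028 kJ/min = 233.81 kW
Heat supplied = 233.81 kW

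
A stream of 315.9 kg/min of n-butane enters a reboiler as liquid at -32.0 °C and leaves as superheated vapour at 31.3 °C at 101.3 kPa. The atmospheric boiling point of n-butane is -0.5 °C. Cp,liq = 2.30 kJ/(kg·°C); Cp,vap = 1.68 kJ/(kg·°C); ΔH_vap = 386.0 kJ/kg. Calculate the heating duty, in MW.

Q = 2.70 MW

liquid -32.0→-0.5 °C: 72.45 kJ/kg
vaporisation at -0.5 °C: 386 kJ/kg
vapour -0.5→31.3 °C: 53.424 kJ/kg
Δh = 72.45 + 386 + 53.424 = 511.87 kJ/kg
Q = ṁ·Δh = 315.9 kg/min × 511.87 kJ/kg = 161700 kJ/min
|Q| = 2695 kW = 2.695 MW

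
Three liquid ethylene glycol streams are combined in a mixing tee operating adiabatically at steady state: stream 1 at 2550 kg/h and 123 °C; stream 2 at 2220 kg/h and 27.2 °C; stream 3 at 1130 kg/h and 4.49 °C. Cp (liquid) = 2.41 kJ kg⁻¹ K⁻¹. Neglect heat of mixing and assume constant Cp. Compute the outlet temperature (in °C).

Adiabatic, steady state ⇒ Σ ṁᵢCp,ᵢ(T_out − Tᵢ) = 0
T_out = Σ ṁᵢCp,ᵢTᵢ / Σ ṁᵢCp,ᵢ
      = 913650 / 14219 = 64.256 °C

T_out = 64.3 °C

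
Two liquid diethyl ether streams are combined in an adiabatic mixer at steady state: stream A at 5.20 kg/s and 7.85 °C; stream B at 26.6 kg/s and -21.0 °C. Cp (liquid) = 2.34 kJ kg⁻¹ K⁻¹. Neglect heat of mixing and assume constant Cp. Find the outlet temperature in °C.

T_out = -16.3 °C

Energy balance with Q = 0: Σ ṁᵢCp,ᵢ(T_out − Tᵢ) = 0
T_out = Σ ṁᵢCp,ᵢTᵢ / Σ ṁᵢCp,ᵢ
      = -1211.6 / 74.412 = -16.282 °C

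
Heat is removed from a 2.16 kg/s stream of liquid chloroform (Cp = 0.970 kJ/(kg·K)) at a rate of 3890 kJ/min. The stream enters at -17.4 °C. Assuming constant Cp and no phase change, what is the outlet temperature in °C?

T_out = -48.3 °C

Q = 3890 kJ/min = 64.833 kJ/s
ΔT = Q/(ṁ·Cp) = 64.833/(2.16×0.970) = 30.944 K
T_out = -17.4 − 30.944 = -48.344 °C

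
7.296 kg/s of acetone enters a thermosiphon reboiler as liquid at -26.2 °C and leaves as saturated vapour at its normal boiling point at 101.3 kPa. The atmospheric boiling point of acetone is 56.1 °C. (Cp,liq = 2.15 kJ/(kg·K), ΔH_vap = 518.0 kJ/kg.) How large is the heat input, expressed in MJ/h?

Q = 18300 MJ/h

liquid -26.2→56.1 °C: 176.94 kJ/kg
vaporisation at 56.1 °C: 518 kJ/kg
Δh = 176.94 + 518 = 694.94 kJ/kg
Q = ṁ·Δh = 7.296 kg/s × 694.94 kJ/kg = 5070.3 kJ/s
|Q| = 5070.3 kW = 18253 MJ/h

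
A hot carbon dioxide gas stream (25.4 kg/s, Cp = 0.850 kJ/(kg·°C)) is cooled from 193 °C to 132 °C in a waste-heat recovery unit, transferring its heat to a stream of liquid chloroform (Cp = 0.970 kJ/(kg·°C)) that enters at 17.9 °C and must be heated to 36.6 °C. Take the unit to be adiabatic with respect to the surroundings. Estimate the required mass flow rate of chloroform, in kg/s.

Heat released by hot stream: Q = 25.4 × 0.850 × (193 − 132) = 1317 kJ/s
Energy balance on cold side (adiabatic exchanger): Q = ṁ_c·Cp_c·(T_c,out − T_c,in)
ṁ_c = 1317 / [0.970 × (36.6 − 17.9)] = 72.605 kg/s

ṁ_c = 72.6 kg/s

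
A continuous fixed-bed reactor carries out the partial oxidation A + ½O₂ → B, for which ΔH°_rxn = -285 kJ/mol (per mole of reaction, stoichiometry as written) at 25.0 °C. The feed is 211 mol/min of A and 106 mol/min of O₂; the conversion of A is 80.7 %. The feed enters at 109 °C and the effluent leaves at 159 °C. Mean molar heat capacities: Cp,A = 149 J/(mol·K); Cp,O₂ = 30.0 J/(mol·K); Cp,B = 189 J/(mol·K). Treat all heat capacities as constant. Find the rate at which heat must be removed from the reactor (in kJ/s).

Extent of reaction ξ = 0.807 × 211 = 170.28 mol/min
Reaction term: ξ·ΔH°_rxn = 170.28 × -285 = -48529 kJ/min
Sensible, feed 109→25 °C: -2908 kJ/min
Outlet flows (mol/min): A 40.723, O₂ 20.861, B 170.28
Sensible, products 25→159 °C: 5209.4 kJ/min
Q = ΔH = -46228 kJ/min = -770.46 kW
Heat removed = 770.46 kJ/s

Q_out = 770 kJ/s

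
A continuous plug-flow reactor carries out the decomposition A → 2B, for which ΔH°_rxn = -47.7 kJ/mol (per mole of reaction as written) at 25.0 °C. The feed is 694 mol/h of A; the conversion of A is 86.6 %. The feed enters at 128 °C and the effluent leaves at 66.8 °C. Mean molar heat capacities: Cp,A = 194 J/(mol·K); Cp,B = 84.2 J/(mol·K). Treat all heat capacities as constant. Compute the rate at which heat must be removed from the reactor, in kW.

Q_out = 10.4 kW

Extent of reaction ξ = 0.866 × 694 = 601 mol/h
Reaction term: ξ·ΔH°_rxn = 601 × -47.7 = -28668 kJ/h
Sensible, feed 128→25 °C: -13868 kJ/h
Outlet flows (mol/h): A 92.996, B 1202
Sensible, products 25→66.8 °C: 4984.7 kJ/h
Q = ΔH = -37551 kJ/h = -10.431 kW
Heat removed = 10.431 kW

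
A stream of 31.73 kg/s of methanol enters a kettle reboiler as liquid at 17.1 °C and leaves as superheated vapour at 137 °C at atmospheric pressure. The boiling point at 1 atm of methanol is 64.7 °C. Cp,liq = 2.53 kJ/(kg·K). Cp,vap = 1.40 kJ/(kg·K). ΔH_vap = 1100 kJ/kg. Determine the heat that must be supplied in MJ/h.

liquid 17.1→64.7 °C: 120.43 kJ/kg
vaporisation at 64.7 °C: 1100 kJ/kg
vapour 64.7→137 °C: 101.22 kJ/kg
Δh = 120.43 + 1100 + 101.22 = 1321.6 kJ/kg
Q = ṁ·Δh = 31.73 kg/s × 1321.6 kJ/kg = 41936 kJ/s
|Q| = 41936 kW = 150970 MJ/h

Q = 151000 MJ/h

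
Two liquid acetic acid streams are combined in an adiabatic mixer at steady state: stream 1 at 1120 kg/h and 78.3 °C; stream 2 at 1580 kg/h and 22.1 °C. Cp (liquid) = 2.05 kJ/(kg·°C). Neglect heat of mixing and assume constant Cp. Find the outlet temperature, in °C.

T_out = 45.4 °C

No heat crosses the boundary, so H_out = H_in.
Σ ṁᵢCp,ᵢTᵢ = 1120×2.05×78.3 + 1580×2.05×22.1 = 251360
Σ ṁᵢCp,ᵢ = 1120×2.05 + 1580×2.05 = 5535
T_out = 251360 / 5535 = 45.413 °C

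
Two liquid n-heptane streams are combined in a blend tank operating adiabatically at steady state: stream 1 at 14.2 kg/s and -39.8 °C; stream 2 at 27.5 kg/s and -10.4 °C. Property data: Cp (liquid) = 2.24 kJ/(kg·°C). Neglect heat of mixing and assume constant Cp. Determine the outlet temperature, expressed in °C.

T_out = -20.4 °C

No heat crosses the boundary, so H_out = H_in.
Σ ṁᵢCp,ᵢTᵢ = 14.2×2.24×-39.8 + 27.5×2.24×-10.4 = -1906.6
Σ ṁᵢCp,ᵢ = 14.2×2.24 + 27.5×2.24 = 93.408
T_out = -1906.6 / 93.408 = -20.412 °C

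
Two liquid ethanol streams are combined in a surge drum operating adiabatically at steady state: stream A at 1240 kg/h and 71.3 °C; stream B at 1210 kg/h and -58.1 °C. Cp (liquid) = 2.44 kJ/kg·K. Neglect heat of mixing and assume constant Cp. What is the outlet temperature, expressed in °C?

Adiabatic, steady state ⇒ Σ ṁᵢCp,ᵢ(T_out − Tᵢ) = 0
T_out = Σ ṁᵢCp,ᵢTᵢ / Σ ṁᵢCp,ᵢ
      = 44191 / 5978 = 7.3922 °C

T_out = 7.39 °C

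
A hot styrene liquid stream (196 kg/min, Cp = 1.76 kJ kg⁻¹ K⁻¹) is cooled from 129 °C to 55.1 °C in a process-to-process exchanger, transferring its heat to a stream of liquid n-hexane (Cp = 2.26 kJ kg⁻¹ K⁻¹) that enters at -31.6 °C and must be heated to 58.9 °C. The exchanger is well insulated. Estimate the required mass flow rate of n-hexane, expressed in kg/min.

Heat released by hot stream: Q = 196 × 1.76 × (129 − 55.1) = 25493 kJ/min
Energy balance on cold side (adiabatic exchanger): Q = ṁ_c·Cp_c·(T_c,out − T_c,in)
ṁ_c = 25493 / [2.26 × (58.9 − -31.6)] = 124.64 kg/min

ṁ_c = 125 kg/min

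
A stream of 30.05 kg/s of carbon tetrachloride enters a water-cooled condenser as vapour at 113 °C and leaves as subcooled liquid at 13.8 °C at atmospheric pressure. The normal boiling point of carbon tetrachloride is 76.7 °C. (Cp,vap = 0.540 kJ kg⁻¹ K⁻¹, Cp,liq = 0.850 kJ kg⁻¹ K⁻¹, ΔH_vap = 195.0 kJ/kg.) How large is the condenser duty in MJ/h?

vapour 113→76.7 °C: -19.602 kJ/kg
condensation at 76.7 °C: -195 kJ/kg
liquid 76.7→13.8 °C: -53.465 kJ/kg
Δh = -19.602 + -195 + -53.465 = -268.07 kJ/kg
Q = ṁ·Δh = 30.05 kg/s × -268.07 kJ/kg = -8055.4 kJ/s
|Q| = 8055.4 kW = 28999 MJ/h

Q_c = 29000 MJ/h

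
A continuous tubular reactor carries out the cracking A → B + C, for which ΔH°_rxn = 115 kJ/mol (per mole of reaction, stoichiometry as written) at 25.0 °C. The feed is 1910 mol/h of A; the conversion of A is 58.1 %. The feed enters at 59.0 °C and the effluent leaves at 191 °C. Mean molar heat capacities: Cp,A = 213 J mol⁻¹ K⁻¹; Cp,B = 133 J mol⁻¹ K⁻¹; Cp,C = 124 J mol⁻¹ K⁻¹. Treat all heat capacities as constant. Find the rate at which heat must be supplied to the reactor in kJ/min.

Extent of reaction ξ = 0.581 × 1910 = 1109.7 mol/h
Reaction term: ξ·ΔH°_rxn = 1109.7 × 115 = 127620 kJ/h
Sensible, feed 59.0→25 °C: -13832 kJ/h
Outlet flows (mol/h): A 800.29, B 1109.7, C 1109.7
Sensible, products 25→191 °C: 75639 kJ/h
Q = ΔH = 189420 kJ/h = 52.618 kW
Heat supplied = 3157.1 kJ/min

Q_in = 3160 kJ/min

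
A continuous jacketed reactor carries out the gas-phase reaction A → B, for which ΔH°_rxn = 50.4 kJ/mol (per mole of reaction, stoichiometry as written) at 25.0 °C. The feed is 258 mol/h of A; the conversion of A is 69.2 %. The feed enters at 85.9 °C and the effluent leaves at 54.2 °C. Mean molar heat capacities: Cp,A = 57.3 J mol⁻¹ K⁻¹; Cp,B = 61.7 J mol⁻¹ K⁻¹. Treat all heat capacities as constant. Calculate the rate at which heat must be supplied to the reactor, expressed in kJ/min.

Extent of reaction ξ = 0.692 × 258 = 178.54 mol/h
Reaction term: ξ·ΔH°_rxn = 178.54 × 50.4 = 8998.2 kJ/h
Sensible, feed 85.9→25 °C: -900.31 kJ/h
Outlet flows (mol/h): A 79.464, B 178.54
Sensible, products 25→54.2 °C: 454.61 kJ/h
Q = ΔH = 8552.5 kJ/h = 2.3757 kW
Heat supplied = 142.54 kJ/min

Q_in = 143 kJ/min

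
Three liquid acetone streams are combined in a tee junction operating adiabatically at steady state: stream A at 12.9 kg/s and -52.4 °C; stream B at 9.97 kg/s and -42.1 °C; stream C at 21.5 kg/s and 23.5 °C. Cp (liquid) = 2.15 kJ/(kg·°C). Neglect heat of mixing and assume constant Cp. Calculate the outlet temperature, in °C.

No heat crosses the boundary, so H_out = H_in.
T_out = Σ ṁᵢCp,ᵢTᵢ / Σ ṁᵢCp,ᵢ
      = -1269.5 / 95.395 = -13.307 °C

T_out = -13.3 °C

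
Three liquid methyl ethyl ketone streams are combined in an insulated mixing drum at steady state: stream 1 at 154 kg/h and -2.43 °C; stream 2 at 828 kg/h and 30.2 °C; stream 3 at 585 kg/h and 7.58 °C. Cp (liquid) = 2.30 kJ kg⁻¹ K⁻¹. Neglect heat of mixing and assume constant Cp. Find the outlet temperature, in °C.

T_out = 18.5 °C

Adiabatic, steady state ⇒ Σ ṁᵢCp,ᵢ(T_out − Tᵢ) = 0
Σ ṁᵢCp,ᵢTᵢ = 154×2.30×-2.43 + 828×2.30×30.2 + 585×2.30×7.58 = 66851
Σ ṁᵢCp,ᵢ = 154×2.30 + 828×2.30 + 585×2.30 = 3604.1
T_out = 66851 / 3604.1 = 18.549 °C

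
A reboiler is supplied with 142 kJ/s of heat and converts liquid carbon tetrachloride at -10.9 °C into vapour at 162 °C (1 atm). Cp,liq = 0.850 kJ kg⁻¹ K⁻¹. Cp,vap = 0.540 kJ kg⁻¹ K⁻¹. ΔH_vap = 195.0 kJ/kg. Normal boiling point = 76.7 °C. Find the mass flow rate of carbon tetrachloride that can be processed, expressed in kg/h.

ṁ = 1620 kg/h

Δh = 0.850×(76.7−-10.9) + 195.0 + 0.540×(162−76.7) = 315.52 kJ/kg
Q = 142 kJ/s = 142 kJ/s = 511200 kJ/h
ṁ = Q/Δh = 511200 / 315.52 = 1620.2 kg/h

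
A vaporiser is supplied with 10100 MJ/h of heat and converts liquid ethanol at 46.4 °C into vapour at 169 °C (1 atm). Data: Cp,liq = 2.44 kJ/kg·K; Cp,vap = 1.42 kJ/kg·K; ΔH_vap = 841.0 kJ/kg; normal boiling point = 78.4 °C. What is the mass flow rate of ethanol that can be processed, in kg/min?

Δh = 2.44×(78.4−46.4) + 841.0 + 1.42×(169−78.4) = 1047.7 kJ/kg
Q = 10100 MJ/h = 2805.6 kJ/s = 168330 kJ/min
ṁ = Q/Δh = 168330 / 1047.7 = 160.66 kg/min

ṁ = 161 kg/min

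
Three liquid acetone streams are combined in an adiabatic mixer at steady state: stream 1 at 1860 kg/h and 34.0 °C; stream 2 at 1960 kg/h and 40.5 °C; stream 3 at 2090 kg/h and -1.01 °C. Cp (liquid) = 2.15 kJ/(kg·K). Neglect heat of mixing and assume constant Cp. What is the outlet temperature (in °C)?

Energy balance with Q = 0: Σ ṁᵢCp,ᵢ(T_out − Tᵢ) = 0
T_out = Σ ṁᵢCp,ᵢTᵢ / Σ ṁᵢCp,ᵢ
      = 302090 / 12706 = 23.775 °C

T_out = 23.8 °C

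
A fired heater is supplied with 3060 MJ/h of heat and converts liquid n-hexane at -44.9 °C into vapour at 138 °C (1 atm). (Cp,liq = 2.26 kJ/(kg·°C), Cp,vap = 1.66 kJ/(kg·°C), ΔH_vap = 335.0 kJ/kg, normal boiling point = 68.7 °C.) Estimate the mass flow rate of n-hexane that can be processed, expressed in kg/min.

ṁ = 72.2 kg/min

Δh = 2.26×(68.7−-44.9) + 335.0 + 1.66×(138−68.7) = 706.77 kJ/kg
Q = 3060 MJ/h = 850 kJ/s = 51000 kJ/min
ṁ = Q/Δh = 51000 / 706.77 = 72.159 kg/min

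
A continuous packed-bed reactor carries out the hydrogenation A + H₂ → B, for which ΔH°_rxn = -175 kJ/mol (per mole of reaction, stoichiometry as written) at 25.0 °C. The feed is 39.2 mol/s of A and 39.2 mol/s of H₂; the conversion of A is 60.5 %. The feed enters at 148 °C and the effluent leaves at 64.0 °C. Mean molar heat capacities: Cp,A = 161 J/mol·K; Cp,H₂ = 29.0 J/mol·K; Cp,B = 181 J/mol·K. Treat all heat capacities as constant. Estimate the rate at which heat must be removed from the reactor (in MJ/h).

Q_out = 17200 MJ/h

Extent of reaction ξ = 0.605 × 39.2 = 23.716 mol/s
Reaction term: ξ·ΔH°_rxn = 23.716 × -175 = -4150.3 kJ/s
Sensible, feed 148→25 °C: -916.1 kJ/s
Outlet flows (mol/s): A 15.484, H₂ 15.484, B 23.716
Sensible, products 25→64.0 °C: 282.15 kJ/s
Q = ΔH = -4784.3 kJ/s = -4784.3 kW
Heat removed = 17223 MJ/h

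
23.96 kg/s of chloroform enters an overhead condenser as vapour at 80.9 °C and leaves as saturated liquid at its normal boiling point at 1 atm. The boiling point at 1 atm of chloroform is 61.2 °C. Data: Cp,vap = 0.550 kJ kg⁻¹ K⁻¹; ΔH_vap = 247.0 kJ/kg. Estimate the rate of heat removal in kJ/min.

Q_c = 371000 kJ/min

vapour 80.9→61.2 °C: -10.835 kJ/kg
condensation at 61.2 °C: -247 kJ/kg
Δh = -10.835 + -247 = -257.83 kJ/kg
Q = ṁ·Δh = 23.96 kg/s × -257.83 kJ/kg = -6177.7 kJ/s
|Q| = 6177.7 kW = 370660 kJ/min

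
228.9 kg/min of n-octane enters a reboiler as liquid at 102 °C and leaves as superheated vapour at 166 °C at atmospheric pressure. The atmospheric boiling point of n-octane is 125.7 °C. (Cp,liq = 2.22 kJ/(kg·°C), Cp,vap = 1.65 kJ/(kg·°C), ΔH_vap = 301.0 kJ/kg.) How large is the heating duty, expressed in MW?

Q = 1.60 MW

liquid 102→125.7 °C: 52.614 kJ/kg
vaporisation at 125.7 °C: 301 kJ/kg
vapour 125.7→166 °C: 66.495 kJ/kg
Δh = 52.614 + 301 + 66.495 = 420.11 kJ/kg
Q = ṁ·Δh = 228.9 kg/min × 420.11 kJ/kg = 96163 kJ/min
|Q| = 1602.7 kW = 1.6027 MW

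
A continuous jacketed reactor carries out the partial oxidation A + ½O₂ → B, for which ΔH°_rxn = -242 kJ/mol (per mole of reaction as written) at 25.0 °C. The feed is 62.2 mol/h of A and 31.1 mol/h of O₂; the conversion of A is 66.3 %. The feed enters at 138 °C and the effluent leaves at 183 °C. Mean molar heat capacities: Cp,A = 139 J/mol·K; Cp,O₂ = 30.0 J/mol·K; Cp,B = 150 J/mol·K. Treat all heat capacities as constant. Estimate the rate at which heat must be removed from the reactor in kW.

Q_out = 2.66 kW

Extent of reaction ξ = 0.663 × 62.2 = 41.239 mol/h
Reaction term: ξ·ΔH°_rxn = 41.239 × -242 = -9979.7 kJ/h
Sensible, feed 138→25 °C: -1082.4 kJ/h
Outlet flows (mol/h): A 20.961, O₂ 10.481, B 41.239
Sensible, products 25→183 °C: 1487.4 kJ/h
Q = ΔH = -9574.8 kJ/h = -2.6597 kW
Heat removed = 2.6597 kW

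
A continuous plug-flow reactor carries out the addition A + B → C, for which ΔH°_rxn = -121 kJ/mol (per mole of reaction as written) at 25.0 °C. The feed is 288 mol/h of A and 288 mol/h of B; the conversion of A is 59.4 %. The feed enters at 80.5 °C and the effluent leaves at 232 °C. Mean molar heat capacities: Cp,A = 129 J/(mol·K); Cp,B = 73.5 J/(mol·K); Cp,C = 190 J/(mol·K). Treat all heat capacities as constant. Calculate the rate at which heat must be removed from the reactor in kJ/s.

Extent of reaction ξ = 0.594 × 288 = 171.07 mol/h
Reaction term: ξ·ΔH°_rxn = 171.07 × -121 = -20700 kJ/h
Sensible, feed 80.5→25 °C: -3236.8 kJ/h
Outlet flows (mol/h): A 116.93, B 116.93, C 171.07
Sensible, products 25→232 °C: 11630 kJ/h
Q = ΔH = -12307 kJ/h = -3.4186 kW
Heat removed = 3.4186 kJ/s

Q_out = 3.42 kJ/s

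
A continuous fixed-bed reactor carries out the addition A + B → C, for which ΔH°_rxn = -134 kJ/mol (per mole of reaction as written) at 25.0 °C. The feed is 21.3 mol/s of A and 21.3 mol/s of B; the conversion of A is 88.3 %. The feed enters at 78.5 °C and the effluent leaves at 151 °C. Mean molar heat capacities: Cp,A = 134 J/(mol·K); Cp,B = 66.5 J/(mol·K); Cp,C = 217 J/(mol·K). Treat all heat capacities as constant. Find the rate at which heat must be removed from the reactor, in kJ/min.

Q_out = 130000 kJ/min

Extent of reaction ξ = 0.883 × 21.3 = 18.808 mol/s
Reaction term: ξ·ΔH°_rxn = 18.808 × -134 = -2520.3 kJ/s
Sensible, feed 78.5→25 °C: -228.48 kJ/s
Outlet flows (mol/s): A 2.4921, B 2.4921, C 18.808
Sensible, products 25→151 °C: 577.2 kJ/s
Q = ΔH = -2171.5 kJ/s = -2171.5 kW
Heat removed = 130290 kJ/min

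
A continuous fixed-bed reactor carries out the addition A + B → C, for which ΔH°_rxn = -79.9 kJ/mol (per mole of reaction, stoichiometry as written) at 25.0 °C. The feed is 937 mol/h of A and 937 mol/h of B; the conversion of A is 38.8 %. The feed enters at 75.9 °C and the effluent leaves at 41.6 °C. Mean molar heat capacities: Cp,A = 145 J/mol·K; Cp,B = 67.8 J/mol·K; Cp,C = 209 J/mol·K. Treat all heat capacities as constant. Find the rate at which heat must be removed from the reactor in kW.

Q_out = 9.98 kW

Extent of reaction ξ = 0.388 × 937 = 363.56 mol/h
Reaction term: ξ·ΔH°_rxn = 363.56 × -79.9 = -29048 kJ/h
Sensible, feed 75.9→25 °C: -10149 kJ/h
Outlet flows (mol/h): A 573.44, B 573.44, C 363.56
Sensible, products 25→41.6 °C: 3287 kJ/h
Q = ΔH = -35910 kJ/h = -9.9751 kW
Heat removed = 9.9751 kW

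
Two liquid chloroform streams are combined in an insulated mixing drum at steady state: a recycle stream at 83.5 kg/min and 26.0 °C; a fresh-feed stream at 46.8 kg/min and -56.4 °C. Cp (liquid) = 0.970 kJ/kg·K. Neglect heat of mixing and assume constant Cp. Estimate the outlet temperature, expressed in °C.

Energy balance with Q = 0: Σ ṁᵢCp,ᵢ(T_out − Tᵢ) = 0
T_out = Σ ṁᵢCp,ᵢTᵢ / Σ ṁᵢCp,ᵢ
      = -454.46 / 126.39 = -3.5957 °C

T_out = -3.60 °C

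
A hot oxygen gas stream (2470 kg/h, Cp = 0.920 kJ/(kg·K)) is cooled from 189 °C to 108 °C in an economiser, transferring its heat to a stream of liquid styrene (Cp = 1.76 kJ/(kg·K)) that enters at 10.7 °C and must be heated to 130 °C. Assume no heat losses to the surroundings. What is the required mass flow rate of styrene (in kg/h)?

ṁ_c = 877 kg/h

Heat released by hot stream: Q = 2470 × 0.920 × (189 − 108) = 184060 kJ/h
Energy balance on cold side (adiabatic exchanger): Q = ṁ_c·Cp_c·(T_c,out − T_c,in)
ṁ_c = 184060 / [1.76 × (130 − 10.7)] = 876.63 kg/h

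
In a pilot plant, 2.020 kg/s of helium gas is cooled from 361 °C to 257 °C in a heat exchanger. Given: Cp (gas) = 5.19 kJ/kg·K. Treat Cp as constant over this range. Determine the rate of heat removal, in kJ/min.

Q = ṁ·Cp·ΔT = 2.020 × 5.19 × (257 − 361) = -1090.3 kJ/s
Cooling duty = 65419 kJ/min

Q_c = 65400 kJ/min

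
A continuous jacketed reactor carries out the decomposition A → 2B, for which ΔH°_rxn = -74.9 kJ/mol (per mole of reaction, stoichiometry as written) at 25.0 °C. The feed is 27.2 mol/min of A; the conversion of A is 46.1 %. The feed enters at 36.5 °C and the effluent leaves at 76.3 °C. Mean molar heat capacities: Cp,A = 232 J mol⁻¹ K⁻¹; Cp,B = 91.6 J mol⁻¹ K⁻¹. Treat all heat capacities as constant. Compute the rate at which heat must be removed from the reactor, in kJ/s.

Extent of reaction ξ = 0.461 × 27.2 = 12.539 mol/min
Reaction term: ξ·ΔH°_rxn = 12.539 × -74.9 = -939.19 kJ/min
Sensible, feed 36.5→25 °C: -72.57 kJ/min
Outlet flows (mol/min): A 14.661, B 25.078
Sensible, products 25→76.3 °C: 292.33 kJ/min
Q = ΔH = -719.42 kJ/min = -11.99 kW
Heat removed = 11.99 kJ/s

Q_out = 12.0 kJ/s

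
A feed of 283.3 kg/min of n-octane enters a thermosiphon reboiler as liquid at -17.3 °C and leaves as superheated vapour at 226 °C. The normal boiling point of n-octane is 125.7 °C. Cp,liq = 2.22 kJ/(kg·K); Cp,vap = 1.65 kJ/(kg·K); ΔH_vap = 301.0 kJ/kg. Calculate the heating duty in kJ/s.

liquid -17.3→125.7 °C: 317.46 kJ/kg
vaporisation at 125.7 °C: 301 kJ/kg
vapour 125.7→226 °C: 165.49 kJ/kg
Δh = 317.46 + 301 + 165.49 = 783.96 kJ/kg
Q = ṁ·Δh = 283.3 kg/min × 783.96 kJ/kg = 222090 kJ/min
|Q| = 3701.6 kW

Q = 3700 kJ/s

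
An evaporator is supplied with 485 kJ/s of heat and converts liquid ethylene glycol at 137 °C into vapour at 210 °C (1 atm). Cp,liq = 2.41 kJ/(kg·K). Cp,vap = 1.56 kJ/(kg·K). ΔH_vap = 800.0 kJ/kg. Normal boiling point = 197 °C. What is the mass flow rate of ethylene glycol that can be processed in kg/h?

ṁ = 1810 kg/h

Δh = 2.41×(197−137) + 800.0 + 1.56×(210−197) = 964.88 kJ/kg
Q = 485 kJ/s = 485 kJ/s = 1.746e+06 kJ/h
ṁ = Q/Δh = 1.746e+06 / 964.88 = 1809.6 kg/h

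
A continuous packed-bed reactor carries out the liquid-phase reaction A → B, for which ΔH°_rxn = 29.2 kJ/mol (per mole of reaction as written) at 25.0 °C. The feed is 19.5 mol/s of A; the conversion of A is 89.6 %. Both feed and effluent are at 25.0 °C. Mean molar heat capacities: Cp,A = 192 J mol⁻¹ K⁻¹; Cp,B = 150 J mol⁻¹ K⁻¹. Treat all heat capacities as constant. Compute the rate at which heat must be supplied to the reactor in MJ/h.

Q_in = 1840 MJ/h

Extent of reaction ξ = 0.896 × 19.5 = 17.472 mol/s
Reaction term: ξ·ΔH°_rxn = 17.472 × 29.2 = 510.18 kJ/s
Q = ΔH = 510.18 kJ/s = 510.18 kW
Heat supplied = 1836.7 MJ/h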